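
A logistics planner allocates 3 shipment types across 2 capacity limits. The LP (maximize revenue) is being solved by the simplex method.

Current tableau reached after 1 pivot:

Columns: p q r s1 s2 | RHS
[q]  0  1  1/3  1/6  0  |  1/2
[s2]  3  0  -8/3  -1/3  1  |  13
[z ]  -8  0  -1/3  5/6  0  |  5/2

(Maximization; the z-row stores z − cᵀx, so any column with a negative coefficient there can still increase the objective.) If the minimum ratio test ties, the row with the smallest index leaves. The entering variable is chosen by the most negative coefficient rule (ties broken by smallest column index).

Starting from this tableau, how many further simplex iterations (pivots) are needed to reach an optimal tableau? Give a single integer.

2

pivot: p in, s2 out → z = 223/6
pivot: r in, q out → z = 145/3
No improving column remains; optimal.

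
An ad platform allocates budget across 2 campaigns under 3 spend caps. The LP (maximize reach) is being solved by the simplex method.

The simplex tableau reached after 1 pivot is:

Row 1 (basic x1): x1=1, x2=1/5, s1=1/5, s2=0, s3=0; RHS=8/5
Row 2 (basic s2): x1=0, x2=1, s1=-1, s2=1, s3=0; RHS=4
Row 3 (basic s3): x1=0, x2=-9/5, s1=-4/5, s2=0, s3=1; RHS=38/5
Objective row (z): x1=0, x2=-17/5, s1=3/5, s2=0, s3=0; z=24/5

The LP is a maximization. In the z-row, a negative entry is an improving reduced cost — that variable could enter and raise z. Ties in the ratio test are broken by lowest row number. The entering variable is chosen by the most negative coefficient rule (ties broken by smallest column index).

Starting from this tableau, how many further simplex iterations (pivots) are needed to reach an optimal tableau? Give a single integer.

pivot: x2 in, s2 out → z = 92/5
pivot: s1 in, x1 out → z = 24
No improving column remains; optimal.

2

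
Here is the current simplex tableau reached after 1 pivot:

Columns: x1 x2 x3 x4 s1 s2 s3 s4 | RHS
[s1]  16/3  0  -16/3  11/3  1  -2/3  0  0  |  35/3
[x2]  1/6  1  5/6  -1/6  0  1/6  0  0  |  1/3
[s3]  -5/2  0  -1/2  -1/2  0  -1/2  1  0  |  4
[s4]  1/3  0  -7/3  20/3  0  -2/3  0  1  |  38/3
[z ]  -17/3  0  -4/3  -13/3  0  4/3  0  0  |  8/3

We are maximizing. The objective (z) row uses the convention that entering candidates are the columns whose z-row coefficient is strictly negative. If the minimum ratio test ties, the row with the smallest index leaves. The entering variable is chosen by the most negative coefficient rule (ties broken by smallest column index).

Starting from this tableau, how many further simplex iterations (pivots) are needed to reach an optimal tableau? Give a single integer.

pivot: x1 in, x2 out → z = 14
pivot: x4 in, s1 out → z = 136/9
pivot: x3 in, s4 out → z = 3705/188
No improving column remains; optimal.

3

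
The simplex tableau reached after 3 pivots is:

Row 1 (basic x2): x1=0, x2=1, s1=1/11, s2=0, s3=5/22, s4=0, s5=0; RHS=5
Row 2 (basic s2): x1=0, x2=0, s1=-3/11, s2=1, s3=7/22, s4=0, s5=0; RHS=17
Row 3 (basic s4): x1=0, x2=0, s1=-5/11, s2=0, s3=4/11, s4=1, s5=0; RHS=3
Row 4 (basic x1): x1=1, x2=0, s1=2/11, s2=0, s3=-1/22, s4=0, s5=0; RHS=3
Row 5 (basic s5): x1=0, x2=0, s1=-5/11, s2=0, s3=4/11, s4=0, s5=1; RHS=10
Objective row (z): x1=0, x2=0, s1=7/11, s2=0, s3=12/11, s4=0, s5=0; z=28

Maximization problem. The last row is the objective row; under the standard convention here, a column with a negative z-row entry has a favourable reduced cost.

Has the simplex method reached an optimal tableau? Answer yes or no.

No objective-row coefficient is strictly negative, so no entering variable exists; the tableau is optimal.

yes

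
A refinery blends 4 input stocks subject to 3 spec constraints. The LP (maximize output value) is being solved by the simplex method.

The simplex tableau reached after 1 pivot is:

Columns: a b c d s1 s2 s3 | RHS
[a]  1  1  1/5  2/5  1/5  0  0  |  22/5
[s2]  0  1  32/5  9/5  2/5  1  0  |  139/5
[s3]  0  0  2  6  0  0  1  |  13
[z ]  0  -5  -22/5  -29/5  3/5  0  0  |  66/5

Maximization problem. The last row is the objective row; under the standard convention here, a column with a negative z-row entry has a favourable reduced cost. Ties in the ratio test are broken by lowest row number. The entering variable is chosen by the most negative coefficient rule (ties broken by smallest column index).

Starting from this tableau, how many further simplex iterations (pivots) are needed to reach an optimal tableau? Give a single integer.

3

pivot: d in, s3 out → z = 773/30
pivot: b in, a out → z = 1303/30
pivot: c in, s2 out → z = 4387/86
No improving column remains; optimal.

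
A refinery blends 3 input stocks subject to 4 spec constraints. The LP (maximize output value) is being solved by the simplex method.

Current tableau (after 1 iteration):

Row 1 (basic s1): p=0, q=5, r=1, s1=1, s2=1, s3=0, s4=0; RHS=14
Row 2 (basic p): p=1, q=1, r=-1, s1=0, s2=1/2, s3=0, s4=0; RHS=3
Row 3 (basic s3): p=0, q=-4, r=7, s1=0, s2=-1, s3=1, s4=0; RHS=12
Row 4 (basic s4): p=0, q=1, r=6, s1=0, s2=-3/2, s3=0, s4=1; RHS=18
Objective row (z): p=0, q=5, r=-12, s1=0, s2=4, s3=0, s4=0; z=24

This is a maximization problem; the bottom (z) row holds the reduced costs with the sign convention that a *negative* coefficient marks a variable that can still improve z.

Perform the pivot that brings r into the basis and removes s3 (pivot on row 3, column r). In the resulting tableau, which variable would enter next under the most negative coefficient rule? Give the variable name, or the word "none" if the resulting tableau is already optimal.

q

Pivot element 7. New z-row = old z-row − (-12)·(row 3/7).
Updated z-row coefficients: p: 0, q: -13/7, r: 0, s1: 0, s2: 16/7, s3: 12/7, s4: 0.
The most negative is -13/7 in column q, so q would enter next.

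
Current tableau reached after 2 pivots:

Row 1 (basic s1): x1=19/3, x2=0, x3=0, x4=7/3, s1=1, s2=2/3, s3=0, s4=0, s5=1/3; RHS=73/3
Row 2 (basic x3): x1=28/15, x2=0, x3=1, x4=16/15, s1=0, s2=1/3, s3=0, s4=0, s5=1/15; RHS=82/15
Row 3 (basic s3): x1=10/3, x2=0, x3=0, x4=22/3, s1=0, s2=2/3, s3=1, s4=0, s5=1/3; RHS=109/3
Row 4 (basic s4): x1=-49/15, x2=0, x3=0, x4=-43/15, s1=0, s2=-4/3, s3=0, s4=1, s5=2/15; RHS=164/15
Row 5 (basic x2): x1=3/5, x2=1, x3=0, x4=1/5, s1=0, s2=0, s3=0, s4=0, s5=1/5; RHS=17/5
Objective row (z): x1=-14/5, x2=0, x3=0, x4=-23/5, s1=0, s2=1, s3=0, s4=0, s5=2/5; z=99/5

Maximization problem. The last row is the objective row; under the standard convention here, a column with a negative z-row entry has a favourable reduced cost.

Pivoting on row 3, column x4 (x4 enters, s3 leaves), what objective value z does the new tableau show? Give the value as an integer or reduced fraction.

937/22

Minimum ratio for x4: (109/3)/(22/3) = 109/22.
z changes by −(z-row coeff of x4)·ratio = −(-23/5)·(109/22) = 2507/110.
New z = 99/5 + (2507/110) = 937/22.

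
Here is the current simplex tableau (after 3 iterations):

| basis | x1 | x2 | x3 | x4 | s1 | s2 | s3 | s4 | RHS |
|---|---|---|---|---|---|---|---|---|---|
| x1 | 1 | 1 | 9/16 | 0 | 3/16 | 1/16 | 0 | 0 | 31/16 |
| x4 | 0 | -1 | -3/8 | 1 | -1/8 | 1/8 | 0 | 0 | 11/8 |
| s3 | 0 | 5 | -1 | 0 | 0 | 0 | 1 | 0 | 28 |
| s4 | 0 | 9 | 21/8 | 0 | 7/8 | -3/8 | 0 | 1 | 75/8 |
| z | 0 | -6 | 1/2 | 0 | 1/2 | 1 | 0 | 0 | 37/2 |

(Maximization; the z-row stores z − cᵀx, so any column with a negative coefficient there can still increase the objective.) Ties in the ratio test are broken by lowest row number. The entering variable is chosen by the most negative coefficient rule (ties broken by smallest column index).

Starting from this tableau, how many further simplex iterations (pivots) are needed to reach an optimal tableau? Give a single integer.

1

pivot: x2 in, s4 out → z = 99/4
No improving column remains; optimal.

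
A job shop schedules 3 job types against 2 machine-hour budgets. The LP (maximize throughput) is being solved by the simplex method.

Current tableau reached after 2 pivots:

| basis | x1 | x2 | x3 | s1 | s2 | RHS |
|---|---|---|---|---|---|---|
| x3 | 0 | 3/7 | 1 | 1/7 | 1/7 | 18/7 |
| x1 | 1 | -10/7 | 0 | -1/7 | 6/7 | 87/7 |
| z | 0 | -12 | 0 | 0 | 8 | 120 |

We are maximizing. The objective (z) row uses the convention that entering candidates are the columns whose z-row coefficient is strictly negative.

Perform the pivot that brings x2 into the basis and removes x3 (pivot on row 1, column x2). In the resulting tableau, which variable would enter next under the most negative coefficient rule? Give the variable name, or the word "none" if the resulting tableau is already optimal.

Pivot element 3/7. New z-row = old z-row − (-12)·(row 1/(3/7)).
Updated z-row coefficients: x1: 0, x2: 0, x3: 28, s1: 4, s2: 12.
No coefficient is strictly negative; the tableau after this pivot is optimal.

none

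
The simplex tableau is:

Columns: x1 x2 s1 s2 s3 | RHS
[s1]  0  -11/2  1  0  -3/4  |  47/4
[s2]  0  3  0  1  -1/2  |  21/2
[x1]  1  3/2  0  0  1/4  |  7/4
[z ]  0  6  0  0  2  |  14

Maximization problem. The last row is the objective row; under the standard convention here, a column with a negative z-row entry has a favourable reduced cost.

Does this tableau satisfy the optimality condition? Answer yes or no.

yes

No objective-row coefficient is strictly negative, so no entering variable exists; the tableau is optimal.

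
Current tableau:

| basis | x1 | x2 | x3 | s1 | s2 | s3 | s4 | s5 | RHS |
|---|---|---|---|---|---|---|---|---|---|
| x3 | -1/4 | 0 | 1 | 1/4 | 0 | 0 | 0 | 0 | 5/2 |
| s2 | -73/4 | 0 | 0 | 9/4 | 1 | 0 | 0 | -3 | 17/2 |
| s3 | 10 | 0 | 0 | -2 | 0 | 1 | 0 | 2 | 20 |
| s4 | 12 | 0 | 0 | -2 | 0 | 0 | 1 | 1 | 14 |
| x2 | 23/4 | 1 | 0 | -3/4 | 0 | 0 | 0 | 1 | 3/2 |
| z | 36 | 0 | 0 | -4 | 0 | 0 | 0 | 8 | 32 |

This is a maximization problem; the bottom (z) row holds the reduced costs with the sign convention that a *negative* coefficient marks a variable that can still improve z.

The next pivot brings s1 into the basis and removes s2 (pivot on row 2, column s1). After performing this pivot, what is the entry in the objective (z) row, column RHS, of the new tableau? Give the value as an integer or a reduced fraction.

Pivot element is row 2, column s1: 9/4.
Normalize row 2: new (row 2, RHS) = (17/2)/(9/4) = 34/9.
z-row ← z-row − (-4)·(new row 2): 32 − (-4)·(34/9) = 424/9.

424/9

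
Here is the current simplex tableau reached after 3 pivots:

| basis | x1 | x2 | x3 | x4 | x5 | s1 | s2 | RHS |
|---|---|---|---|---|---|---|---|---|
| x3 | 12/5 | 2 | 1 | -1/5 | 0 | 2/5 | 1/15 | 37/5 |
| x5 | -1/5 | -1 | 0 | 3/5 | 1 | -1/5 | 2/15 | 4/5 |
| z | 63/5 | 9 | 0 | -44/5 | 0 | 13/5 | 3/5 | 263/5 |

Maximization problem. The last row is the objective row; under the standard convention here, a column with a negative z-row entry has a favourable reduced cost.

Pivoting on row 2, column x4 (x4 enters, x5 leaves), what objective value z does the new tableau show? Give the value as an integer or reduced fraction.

Minimum ratio for x4: (4/5)/(3/5) = 4/3.
z changes by −(z-row coeff of x4)·ratio = −(-44/5)·(4/3) = 176/15.
New z = 263/5 + (176/15) = 193/3.

193/3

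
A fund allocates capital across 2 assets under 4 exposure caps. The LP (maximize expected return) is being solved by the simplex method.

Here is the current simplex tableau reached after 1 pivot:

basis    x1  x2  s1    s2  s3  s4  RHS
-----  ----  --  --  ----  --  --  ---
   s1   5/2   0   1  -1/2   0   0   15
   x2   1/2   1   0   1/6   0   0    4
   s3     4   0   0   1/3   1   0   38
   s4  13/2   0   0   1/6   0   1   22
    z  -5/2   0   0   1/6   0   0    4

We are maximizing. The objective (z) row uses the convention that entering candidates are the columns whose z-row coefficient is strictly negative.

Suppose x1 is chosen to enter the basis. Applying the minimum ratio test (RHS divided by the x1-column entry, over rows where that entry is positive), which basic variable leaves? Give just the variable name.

s4

Ratios: row 1 (s1): 15/(5/2) = 6; row 2 (x2): 4/(1/2) = 8; row 3 (s3): 38/4 = 19/2; row 4 (s4): 22/(13/2) = 44/13.
Minimum ratio 44/13 is in the s4 row, so s4 leaves.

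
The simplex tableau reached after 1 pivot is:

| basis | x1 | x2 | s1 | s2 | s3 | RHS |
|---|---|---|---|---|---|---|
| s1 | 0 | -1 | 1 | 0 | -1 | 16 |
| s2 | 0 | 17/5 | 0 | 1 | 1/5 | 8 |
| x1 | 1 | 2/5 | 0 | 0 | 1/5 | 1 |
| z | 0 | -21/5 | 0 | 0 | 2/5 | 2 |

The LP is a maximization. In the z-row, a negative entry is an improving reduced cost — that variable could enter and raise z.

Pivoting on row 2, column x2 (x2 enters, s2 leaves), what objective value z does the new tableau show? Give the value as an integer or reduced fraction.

202/17

Minimum ratio for x2: 8/(17/5) = 40/17.
z changes by −(z-row coeff of x2)·ratio = −(-21/5)·(40/17) = 168/17.
New z = 2 + (168/17) = 202/17.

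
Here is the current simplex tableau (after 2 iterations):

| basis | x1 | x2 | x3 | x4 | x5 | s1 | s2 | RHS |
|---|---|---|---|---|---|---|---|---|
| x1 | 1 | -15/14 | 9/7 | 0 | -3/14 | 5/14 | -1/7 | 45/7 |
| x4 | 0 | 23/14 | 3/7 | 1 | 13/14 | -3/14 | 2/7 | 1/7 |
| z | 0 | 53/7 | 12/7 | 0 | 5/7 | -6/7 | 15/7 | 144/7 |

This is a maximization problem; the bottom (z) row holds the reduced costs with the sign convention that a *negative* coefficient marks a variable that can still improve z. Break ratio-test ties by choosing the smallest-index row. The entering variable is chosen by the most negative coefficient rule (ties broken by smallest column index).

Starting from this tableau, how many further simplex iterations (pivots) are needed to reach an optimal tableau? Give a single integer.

pivot: s1 in, x1 out → z = 36
No improving column remains; optimal.

1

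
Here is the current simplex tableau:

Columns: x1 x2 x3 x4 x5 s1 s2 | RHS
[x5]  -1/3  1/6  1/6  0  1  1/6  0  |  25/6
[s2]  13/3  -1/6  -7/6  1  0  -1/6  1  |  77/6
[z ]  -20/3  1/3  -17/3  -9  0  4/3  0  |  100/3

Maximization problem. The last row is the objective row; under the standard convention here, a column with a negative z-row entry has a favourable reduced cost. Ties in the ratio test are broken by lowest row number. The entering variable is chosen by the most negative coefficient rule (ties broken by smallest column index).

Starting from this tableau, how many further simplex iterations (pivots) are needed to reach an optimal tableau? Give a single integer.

pivot: x4 in, s2 out → z = 893/6
pivot: x3 in, x5 out → z = 553
No improving column remains; optimal.

2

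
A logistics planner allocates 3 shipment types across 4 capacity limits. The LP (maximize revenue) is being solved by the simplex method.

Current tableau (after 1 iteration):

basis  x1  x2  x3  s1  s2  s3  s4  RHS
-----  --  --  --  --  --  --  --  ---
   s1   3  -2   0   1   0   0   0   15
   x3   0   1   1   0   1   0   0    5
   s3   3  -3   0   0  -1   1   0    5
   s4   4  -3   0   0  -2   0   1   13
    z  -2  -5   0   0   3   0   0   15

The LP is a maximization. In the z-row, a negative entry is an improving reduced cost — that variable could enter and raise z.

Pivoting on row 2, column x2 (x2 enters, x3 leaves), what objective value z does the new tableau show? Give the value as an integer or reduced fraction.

40

Minimum ratio for x2: 5/1 = 5.
z changes by −(z-row coeff of x2)·ratio = −(-5)·5 = 25.
New z = 15 + 25 = 40.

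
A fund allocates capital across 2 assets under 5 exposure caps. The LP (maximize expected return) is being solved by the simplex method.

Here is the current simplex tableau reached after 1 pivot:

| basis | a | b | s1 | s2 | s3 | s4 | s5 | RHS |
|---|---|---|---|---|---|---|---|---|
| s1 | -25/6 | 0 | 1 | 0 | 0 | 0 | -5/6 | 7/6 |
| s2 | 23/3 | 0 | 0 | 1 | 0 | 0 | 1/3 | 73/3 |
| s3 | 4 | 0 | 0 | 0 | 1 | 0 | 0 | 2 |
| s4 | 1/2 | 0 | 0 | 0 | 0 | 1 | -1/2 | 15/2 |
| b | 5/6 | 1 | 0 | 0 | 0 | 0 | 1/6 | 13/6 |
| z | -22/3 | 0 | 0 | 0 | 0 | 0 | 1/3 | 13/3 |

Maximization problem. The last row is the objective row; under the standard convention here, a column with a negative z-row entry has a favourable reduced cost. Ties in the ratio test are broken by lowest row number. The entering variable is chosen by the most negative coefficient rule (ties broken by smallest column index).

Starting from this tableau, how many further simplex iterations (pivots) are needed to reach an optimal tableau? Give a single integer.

pivot: a in, s3 out → z = 8
No improving column remains; optimal.

1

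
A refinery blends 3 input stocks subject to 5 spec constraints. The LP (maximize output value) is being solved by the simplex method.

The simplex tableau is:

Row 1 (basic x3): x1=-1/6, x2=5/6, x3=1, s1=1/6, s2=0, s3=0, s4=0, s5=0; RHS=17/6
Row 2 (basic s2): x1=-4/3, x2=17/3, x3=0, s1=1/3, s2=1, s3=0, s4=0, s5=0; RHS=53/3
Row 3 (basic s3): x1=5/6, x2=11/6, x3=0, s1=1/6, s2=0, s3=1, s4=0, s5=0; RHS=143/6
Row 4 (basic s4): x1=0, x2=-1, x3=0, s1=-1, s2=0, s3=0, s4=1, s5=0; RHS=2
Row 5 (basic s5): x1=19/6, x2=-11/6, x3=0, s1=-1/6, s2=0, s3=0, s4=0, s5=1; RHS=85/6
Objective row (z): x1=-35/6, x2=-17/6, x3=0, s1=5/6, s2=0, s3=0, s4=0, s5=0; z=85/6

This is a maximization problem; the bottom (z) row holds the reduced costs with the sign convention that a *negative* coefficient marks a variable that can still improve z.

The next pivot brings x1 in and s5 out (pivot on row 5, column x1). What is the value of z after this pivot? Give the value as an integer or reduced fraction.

765/19

Minimum ratio for x1: (85/6)/(19/6) = 85/19.
z changes by −(z-row coeff of x1)·ratio = −(-35/6)·(85/19) = 2975/114.
New z = 85/6 + (2975/114) = 765/19.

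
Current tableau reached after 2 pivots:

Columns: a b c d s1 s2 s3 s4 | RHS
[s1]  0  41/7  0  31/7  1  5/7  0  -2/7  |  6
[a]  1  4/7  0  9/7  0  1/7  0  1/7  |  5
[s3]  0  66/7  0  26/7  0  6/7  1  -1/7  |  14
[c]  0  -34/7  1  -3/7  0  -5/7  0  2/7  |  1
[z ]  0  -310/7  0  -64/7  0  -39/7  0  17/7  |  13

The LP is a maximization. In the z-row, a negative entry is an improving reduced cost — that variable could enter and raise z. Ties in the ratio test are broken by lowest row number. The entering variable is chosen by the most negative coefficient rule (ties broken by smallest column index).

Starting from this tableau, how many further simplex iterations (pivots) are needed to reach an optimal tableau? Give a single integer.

pivot: b in, s1 out → z = 2393/41
pivot: s2 in, b out → z = 299/5
No improving column remains; optimal.

2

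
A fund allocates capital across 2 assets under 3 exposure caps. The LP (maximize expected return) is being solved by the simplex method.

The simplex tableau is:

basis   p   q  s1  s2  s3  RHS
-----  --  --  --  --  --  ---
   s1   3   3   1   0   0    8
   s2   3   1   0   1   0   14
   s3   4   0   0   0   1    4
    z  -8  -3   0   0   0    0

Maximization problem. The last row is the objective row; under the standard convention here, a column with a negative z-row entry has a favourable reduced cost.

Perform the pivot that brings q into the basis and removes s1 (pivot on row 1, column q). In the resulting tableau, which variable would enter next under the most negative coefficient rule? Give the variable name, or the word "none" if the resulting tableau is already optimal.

Pivot element 3. New z-row = old z-row − (-3)·(row 1/3).
Updated z-row coefficients: p: -5, q: 0, s1: 1, s2: 0, s3: 0.
The most negative is -5 in column p, so p would enter next.

p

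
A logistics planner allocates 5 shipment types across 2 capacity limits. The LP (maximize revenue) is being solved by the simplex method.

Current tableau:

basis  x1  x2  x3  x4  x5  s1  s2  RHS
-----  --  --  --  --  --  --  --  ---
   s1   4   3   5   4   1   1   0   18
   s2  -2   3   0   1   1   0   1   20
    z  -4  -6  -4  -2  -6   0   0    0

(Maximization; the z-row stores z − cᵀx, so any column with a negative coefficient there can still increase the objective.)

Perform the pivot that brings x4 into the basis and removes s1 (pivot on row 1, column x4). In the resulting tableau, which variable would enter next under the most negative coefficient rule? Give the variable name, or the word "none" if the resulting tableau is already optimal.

Pivot element 4. New z-row = old z-row − (-2)·(row 1/4).
Updated z-row coefficients: x1: -2, x2: -9/2, x3: -3/2, x4: 0, x5: -11/2, s1: 1/2, s2: 0.
The most negative is -11/2 in column x5, so x5 would enter next.

x5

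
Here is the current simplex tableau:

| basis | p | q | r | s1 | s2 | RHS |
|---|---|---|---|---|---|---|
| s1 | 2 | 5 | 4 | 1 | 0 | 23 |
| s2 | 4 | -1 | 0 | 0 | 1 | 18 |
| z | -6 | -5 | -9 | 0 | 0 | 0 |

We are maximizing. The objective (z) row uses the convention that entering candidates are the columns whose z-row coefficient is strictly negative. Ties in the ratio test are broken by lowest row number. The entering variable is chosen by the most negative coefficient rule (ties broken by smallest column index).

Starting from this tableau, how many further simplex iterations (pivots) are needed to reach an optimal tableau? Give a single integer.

pivot: r in, s1 out → z = 207/4
pivot: p in, s2 out → z = 117/2
No improving column remains; optimal.

2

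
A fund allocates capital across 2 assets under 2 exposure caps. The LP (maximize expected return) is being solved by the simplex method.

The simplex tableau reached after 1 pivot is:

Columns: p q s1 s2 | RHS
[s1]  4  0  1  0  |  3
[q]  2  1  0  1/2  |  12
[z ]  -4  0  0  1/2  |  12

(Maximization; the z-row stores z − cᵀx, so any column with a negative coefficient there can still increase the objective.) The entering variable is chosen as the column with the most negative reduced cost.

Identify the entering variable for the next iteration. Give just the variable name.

p

Objective-row coefficients: p: -4, q: 0, s1: 0, s2: 1/2.
The most negative is -4 in column p, so p enters.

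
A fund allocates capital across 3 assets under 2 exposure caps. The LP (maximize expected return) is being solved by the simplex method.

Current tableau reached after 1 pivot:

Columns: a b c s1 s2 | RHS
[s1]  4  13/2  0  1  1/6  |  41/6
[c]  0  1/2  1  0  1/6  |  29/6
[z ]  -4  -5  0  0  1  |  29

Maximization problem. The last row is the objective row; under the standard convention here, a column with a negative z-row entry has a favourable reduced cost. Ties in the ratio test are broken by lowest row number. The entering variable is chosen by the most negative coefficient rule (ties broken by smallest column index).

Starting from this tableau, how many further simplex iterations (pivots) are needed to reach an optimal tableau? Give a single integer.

2

pivot: b in, s1 out → z = 1336/39
pivot: a in, b out → z = 215/6
No improving column remains; optimal.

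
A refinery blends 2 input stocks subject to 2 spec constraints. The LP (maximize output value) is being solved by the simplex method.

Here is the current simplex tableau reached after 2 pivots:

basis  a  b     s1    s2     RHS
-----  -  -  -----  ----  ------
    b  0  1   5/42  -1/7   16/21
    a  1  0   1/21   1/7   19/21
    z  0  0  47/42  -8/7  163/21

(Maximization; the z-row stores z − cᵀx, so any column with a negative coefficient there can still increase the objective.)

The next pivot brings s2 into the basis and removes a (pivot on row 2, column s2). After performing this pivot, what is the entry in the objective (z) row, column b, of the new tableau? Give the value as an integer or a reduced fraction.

0

Pivot element is row 2, column s2: 1/7.
Normalize row 2: new (row 2, b) = 0/(1/7) = 0.
z-row ← z-row − (-8/7)·(new row 2): 0 − (-8/7)·0 = 0.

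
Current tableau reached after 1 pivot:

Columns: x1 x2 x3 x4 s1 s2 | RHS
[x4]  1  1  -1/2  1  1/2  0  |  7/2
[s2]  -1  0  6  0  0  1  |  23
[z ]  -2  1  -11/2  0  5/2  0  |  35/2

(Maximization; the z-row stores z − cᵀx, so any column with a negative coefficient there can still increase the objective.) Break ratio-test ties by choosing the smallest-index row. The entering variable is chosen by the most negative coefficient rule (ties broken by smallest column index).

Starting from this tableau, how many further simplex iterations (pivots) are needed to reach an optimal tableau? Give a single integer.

2

pivot: x3 in, s2 out → z = 463/12
pivot: x1 in, x4 out → z = 614/11
No improving column remains; optimal.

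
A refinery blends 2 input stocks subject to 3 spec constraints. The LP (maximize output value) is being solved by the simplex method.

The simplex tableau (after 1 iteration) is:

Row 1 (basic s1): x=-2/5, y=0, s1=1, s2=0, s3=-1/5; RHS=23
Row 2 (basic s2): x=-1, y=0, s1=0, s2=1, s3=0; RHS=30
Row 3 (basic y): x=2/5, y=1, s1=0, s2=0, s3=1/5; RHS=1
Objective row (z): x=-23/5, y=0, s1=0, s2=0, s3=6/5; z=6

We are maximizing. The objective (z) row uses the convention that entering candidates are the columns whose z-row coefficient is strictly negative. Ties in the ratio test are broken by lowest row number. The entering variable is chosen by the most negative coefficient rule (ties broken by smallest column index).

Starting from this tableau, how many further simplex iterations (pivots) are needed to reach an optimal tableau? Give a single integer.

pivot: x in, y out → z = 35/2
No improving column remains; optimal.

1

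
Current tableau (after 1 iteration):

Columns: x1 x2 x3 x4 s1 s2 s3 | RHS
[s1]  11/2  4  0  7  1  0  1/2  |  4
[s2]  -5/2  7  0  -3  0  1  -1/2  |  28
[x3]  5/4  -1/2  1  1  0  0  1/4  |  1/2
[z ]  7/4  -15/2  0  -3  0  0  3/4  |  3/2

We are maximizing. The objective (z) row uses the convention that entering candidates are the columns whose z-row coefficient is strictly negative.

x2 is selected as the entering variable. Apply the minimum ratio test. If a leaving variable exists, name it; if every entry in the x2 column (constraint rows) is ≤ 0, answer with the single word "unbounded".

Ratios: row 1 (s1): 4/4 = 1; row 2 (s2): 28/7 = 4; row 3 (x3): entry -1/2 ≤ 0, skip.
Minimum ratio is in the s1 row, so s1 leaves.

s1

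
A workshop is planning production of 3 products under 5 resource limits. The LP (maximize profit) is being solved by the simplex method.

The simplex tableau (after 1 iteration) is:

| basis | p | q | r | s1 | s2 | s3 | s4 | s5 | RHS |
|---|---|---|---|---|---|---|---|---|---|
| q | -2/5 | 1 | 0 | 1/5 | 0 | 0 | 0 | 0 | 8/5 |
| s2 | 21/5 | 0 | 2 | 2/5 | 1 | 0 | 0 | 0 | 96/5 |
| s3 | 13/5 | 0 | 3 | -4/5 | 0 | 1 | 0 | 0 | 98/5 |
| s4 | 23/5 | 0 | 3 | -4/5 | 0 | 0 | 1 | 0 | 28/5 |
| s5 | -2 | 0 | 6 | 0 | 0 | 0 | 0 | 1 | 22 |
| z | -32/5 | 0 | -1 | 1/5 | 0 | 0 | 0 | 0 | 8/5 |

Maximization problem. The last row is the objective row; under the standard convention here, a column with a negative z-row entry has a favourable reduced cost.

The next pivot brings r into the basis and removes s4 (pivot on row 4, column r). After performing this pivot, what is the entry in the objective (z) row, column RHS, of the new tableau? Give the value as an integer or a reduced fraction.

52/15

Pivot element is row 4, column r: 3.
Normalize row 4: new (row 4, RHS) = (28/5)/3 = 28/15.
z-row ← z-row − (-1)·(new row 4): 8/5 − (-1)·(28/15) = 52/15.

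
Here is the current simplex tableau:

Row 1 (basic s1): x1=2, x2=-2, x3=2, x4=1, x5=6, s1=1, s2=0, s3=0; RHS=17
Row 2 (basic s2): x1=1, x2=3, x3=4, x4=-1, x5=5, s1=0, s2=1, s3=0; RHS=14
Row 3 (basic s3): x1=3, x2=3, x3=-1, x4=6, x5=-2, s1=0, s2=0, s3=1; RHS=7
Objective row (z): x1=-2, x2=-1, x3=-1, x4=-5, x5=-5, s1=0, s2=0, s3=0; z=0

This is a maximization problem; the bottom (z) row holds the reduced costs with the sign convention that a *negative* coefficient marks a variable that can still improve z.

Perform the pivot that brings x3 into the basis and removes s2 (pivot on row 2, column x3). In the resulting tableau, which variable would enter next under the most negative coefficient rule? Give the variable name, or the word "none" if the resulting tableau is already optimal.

x4

Pivot element 4. New z-row = old z-row − (-1)·(row 2/4).
Updated z-row coefficients: x1: -7/4, x2: -1/4, x3: 0, x4: -21/4, x5: -15/4, s1: 0, s2: 1/4, s3: 0.
The most negative is -21/4 in column x4, so x4 would enter next.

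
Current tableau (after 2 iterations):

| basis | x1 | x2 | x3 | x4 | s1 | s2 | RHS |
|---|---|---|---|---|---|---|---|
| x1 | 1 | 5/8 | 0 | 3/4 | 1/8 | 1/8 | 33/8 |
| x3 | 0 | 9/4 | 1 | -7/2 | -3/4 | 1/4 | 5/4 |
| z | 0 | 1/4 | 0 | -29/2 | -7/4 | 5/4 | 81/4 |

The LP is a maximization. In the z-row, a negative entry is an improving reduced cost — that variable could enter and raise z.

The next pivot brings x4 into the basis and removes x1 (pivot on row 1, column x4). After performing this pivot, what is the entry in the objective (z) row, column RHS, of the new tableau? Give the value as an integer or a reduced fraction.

Pivot element is row 1, column x4: 3/4.
Normalize row 1: new (row 1, RHS) = (33/8)/(3/4) = 11/2.
z-row ← z-row − (-29/2)·(new row 1): 81/4 − (-29/2)·(11/2) = 100.

100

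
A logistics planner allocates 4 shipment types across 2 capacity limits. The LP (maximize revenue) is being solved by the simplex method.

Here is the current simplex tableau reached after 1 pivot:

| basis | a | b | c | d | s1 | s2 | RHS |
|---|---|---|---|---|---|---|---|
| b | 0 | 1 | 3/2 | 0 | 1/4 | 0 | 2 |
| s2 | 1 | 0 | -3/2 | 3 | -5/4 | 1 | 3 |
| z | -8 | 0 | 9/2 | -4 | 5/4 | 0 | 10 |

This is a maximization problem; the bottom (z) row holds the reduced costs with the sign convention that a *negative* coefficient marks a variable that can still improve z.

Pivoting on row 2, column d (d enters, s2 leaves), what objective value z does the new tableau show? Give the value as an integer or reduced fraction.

Minimum ratio for d: 3/3 = 1.
z changes by −(z-row coeff of d)·ratio = −(-4)·1 = 4.
New z = 10 + 4 = 14.

14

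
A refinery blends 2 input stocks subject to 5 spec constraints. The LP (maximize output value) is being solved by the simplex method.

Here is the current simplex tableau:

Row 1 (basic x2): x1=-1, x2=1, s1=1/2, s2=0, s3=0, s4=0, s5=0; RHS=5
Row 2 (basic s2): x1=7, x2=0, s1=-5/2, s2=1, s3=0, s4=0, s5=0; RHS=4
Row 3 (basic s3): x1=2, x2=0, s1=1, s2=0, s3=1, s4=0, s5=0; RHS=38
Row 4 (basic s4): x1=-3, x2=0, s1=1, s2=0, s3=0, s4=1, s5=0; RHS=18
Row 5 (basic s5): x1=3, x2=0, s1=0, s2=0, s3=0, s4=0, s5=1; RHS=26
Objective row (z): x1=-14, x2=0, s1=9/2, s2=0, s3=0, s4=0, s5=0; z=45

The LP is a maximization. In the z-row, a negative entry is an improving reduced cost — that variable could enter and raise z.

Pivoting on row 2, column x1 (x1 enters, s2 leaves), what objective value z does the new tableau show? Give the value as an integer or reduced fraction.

Minimum ratio for x1: 4/7 = 4/7.
z changes by −(z-row coeff of x1)·ratio = −(-14)·(4/7) = 8.
New z = 45 + 8 = 53.

53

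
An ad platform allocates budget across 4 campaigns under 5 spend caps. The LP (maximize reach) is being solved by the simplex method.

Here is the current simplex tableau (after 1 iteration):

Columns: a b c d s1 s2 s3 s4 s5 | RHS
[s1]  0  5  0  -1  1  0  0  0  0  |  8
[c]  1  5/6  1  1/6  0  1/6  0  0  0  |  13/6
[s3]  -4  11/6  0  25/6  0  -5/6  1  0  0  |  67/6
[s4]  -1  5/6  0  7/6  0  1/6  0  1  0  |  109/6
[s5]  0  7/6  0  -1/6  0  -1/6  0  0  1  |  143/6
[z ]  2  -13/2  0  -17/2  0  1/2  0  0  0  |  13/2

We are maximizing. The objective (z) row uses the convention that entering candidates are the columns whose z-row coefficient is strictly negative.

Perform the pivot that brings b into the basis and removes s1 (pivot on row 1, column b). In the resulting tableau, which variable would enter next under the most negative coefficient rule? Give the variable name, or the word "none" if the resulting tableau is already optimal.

Pivot element 5. New z-row = old z-row − (-13/2)·(row 1/5).
Updated z-row coefficients: a: 2, b: 0, c: 0, d: -49/5, s1: 13/10, s2: 1/2, s3: 0, s4: 0, s5: 0.
The most negative is -49/5 in column d, so d would enter next.

d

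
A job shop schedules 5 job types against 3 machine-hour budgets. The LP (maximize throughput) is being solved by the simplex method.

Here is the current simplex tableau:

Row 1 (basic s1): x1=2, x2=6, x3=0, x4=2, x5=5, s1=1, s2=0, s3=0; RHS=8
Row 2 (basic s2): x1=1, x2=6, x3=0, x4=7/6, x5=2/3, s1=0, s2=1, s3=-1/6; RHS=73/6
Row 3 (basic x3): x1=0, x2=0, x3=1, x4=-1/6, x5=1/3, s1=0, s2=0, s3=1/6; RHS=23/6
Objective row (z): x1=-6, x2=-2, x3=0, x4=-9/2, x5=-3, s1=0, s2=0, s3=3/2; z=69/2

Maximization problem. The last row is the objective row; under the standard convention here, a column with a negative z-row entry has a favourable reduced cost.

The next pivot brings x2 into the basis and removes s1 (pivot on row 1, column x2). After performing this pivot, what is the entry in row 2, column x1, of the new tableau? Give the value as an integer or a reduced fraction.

Pivot element is row 1, column x2: 6.
Normalize row 1: new (row 1, x1) = 2/6 = 1/3.
row 2 ← row 2 − 6·(new row 1): 1 − 6·(1/3) = -1.

-1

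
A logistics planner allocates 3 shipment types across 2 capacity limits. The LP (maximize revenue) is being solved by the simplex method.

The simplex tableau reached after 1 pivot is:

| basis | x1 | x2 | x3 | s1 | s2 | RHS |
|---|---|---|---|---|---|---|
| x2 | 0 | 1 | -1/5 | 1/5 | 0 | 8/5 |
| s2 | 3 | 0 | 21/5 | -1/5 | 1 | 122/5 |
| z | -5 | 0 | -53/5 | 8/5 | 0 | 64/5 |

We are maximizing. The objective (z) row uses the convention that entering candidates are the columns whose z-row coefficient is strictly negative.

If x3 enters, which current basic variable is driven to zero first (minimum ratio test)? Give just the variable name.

s2

Ratios: row 1 (x2): entry -1/5 ≤ 0, skip; row 2 (s2): (122/5)/(21/5) = 122/21.
Minimum ratio 122/21 is in the s2 row, so s2 leaves.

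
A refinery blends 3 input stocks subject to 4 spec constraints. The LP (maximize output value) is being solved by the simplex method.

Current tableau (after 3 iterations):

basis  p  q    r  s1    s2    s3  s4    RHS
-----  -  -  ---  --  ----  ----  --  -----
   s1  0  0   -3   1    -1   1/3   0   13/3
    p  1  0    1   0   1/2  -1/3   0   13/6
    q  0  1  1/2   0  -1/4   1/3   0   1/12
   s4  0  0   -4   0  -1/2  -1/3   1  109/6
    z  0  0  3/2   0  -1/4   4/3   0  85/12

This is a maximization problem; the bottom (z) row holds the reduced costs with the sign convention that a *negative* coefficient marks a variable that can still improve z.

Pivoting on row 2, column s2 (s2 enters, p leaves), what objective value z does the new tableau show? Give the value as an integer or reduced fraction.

Minimum ratio for s2: (13/6)/(1/2) = 13/3.
z changes by −(z-row coeff of s2)·ratio = −(-1/4)·(13/3) = 13/12.
New z = 85/12 + (13/12) = 49/6.

49/6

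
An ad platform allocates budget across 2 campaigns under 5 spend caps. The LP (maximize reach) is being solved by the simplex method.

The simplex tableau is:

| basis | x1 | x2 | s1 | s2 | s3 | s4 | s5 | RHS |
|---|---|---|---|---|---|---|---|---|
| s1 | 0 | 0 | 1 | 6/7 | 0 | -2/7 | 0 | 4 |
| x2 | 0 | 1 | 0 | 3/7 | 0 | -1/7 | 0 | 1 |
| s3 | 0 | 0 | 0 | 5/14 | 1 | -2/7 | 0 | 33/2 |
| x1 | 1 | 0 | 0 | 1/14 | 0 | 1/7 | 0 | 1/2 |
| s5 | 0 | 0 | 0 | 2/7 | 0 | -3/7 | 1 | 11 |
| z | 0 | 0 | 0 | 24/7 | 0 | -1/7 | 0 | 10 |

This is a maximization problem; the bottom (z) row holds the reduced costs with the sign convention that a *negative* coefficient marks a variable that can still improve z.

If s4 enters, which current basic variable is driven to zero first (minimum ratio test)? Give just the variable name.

Ratios: row 1 (s1): entry -2/7 ≤ 0, skip; row 2 (x2): entry -1/7 ≤ 0, skip; row 3 (s3): entry -2/7 ≤ 0, skip; row 4 (x1): (1/2)/(1/7) = 7/2; row 5 (s5): entry -3/7 ≤ 0, skip.
Minimum ratio 7/2 is in the x1 row, so x1 leaves.

x1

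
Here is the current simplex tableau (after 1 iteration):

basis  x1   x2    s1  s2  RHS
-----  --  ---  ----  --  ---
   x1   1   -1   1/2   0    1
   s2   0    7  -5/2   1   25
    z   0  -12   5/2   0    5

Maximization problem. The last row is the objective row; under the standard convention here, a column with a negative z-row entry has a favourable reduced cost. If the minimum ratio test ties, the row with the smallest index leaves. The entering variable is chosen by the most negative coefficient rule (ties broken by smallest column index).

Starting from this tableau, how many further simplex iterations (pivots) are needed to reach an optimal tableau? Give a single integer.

2

pivot: x2 in, s2 out → z = 335/7
pivot: s1 in, x1 out → z = 105
No improving column remains; optimal.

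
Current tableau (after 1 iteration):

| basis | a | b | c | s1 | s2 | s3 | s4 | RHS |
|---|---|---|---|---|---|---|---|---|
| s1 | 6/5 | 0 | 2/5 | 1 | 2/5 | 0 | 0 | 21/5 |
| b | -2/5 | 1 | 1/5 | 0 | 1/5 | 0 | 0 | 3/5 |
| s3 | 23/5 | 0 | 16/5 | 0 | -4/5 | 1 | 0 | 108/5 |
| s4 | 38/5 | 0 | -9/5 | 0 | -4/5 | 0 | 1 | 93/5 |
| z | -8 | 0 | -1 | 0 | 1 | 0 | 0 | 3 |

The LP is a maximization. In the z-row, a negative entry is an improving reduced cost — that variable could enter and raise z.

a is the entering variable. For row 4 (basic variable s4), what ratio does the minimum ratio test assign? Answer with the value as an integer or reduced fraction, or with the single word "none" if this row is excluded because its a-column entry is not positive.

93/38

Ratio = RHS / (a entry) = (93/5) / (38/5) = 93/38.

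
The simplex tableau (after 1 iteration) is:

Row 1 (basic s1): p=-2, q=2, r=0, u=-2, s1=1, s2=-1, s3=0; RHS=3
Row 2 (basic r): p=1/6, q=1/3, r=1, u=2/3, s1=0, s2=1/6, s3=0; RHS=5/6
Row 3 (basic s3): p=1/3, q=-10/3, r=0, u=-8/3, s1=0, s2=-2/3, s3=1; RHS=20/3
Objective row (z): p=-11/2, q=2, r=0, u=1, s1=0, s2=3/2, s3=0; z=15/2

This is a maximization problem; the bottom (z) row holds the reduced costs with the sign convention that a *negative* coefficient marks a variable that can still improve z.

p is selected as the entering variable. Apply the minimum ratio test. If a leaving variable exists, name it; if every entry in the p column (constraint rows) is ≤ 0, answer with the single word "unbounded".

r

Ratios: row 1 (s1): entry -2 ≤ 0, skip; row 2 (r): (5/6)/(1/6) = 5; row 3 (s3): (20/3)/(1/3) = 20.
Minimum ratio is in the r row, so r leaves.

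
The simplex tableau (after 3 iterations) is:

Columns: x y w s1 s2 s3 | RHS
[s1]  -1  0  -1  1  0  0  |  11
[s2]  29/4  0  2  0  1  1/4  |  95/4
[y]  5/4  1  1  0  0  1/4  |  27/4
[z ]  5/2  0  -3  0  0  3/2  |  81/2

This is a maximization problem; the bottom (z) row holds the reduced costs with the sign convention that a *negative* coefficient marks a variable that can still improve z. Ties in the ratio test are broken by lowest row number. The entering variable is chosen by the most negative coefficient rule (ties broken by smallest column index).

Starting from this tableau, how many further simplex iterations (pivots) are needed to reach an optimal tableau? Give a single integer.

1

pivot: w in, y out → z = 243/4
No improving column remains; optimal.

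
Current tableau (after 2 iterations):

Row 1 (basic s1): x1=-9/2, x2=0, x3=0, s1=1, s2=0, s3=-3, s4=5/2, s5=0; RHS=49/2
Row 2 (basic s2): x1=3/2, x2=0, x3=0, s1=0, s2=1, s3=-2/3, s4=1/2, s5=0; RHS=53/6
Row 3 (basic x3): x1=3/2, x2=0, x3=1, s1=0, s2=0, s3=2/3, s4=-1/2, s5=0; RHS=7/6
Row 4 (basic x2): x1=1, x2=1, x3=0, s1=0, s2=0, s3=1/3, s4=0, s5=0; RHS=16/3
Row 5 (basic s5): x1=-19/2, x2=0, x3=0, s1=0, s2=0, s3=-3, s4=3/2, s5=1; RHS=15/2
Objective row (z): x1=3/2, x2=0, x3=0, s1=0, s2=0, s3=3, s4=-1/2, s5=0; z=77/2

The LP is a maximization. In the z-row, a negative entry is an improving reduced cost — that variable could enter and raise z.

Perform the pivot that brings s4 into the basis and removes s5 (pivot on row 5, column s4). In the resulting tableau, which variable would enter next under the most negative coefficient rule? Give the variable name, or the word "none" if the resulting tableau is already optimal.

Pivot element 3/2. New z-row = old z-row − (-1/2)·(row 5/(3/2)).
Updated z-row coefficients: x1: -5/3, x2: 0, x3: 0, s1: 0, s2: 0, s3: 2, s4: 0, s5: 1/3.
The most negative is -5/3 in column x1, so x1 would enter next.

x1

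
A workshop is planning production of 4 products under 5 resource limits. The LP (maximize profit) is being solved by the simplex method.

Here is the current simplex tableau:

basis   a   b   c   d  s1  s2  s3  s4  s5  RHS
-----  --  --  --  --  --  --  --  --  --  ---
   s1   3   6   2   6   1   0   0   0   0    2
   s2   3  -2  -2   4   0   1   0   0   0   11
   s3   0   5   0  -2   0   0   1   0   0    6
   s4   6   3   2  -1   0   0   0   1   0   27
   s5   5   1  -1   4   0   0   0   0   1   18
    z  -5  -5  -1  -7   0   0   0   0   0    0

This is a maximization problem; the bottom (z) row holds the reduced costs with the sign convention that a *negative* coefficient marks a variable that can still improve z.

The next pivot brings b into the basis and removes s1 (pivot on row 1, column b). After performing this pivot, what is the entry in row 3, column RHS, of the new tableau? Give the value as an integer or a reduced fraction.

Pivot element is row 1, column b: 6.
Normalize row 1: new (row 1, RHS) = 2/6 = 1/3.
row 3 ← row 3 − 5·(new row 1): 6 − 5·(1/3) = 13/3.

13/3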